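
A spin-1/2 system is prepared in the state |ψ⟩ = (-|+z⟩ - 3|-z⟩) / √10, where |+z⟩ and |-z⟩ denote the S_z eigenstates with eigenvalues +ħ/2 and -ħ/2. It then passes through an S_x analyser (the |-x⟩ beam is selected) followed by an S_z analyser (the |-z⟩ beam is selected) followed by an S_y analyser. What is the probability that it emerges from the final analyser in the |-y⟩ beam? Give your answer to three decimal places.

0.050

First analyser (S_x): P(|-x⟩) = |⟨-x|ψ⟩|² = 4/20.
After stage 1 the state is |-x⟩; P(|-z⟩) = |⟨-z|-x⟩|² = 1/2.
After stage 2 the state is |-z⟩; P(|-y⟩) = |⟨-y|-z⟩|² = 1/2.
Joint probability = 4/20 × 1/2 × 1/2 = 0.050.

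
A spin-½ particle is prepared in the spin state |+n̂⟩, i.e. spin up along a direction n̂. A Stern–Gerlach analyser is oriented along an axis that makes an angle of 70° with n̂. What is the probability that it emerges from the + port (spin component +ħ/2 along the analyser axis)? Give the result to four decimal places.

For spin-½, the probability of finding spin-up along an axis at angle θ to the initial spin direction is cos²(θ/2); spin-down is sin²(θ/2).
θ = 70°, so P = cos²(35°) ≈ 0.6710.

0.6710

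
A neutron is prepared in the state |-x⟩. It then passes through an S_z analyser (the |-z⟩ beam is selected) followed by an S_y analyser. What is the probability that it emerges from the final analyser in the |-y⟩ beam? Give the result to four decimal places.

First analyser (S_z): from |-x⟩, P(|-z⟩) = 1/2.
After stage 1 the state is |-z⟩; P(|-y⟩) = |⟨-y|-z⟩|² = 1/2.
Joint probability = 1/2 × 1/2 = 0.2500.

0.2500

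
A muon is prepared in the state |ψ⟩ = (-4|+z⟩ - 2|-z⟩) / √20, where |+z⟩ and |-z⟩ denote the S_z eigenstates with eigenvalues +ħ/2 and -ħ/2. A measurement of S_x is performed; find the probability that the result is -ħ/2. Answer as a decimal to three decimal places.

|-x⟩ = (|+z⟩ - |-z⟩)/√2, so ⟨-x|ψ⟩ = (-2) / (√2·√20).
P = |-2|² / 40 = 4/40.

0.100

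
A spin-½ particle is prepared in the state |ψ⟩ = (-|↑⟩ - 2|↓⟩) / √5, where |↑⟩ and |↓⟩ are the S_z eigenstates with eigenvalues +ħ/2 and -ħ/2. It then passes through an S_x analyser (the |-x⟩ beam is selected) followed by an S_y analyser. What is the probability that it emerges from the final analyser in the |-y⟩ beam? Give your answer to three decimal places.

0.050

First analyser (S_x): P(|-x⟩) = |⟨-x|ψ⟩|² = 1/10.
After stage 1 the state is |-x⟩; P(|-y⟩) = |⟨-y|-x⟩|² = 1/2.
Joint probability = 1/10 × 1/2 = 0.050.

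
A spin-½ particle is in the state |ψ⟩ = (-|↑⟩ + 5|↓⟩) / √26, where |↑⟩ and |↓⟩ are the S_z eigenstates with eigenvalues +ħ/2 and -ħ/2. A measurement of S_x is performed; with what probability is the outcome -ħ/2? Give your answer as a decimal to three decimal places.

|-x⟩ = (|↑⟩ - |↓⟩)/√2, so ⟨-x|ψ⟩ = (-6) / (√2·√26).
P = |-6|² / 52 = 36/52.

0.692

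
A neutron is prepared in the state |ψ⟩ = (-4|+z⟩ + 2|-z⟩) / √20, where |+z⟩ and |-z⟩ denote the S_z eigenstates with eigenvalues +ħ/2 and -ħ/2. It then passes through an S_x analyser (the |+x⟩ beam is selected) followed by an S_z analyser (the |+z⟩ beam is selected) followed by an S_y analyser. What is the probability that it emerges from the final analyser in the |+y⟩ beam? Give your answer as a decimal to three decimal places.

0.025

First analyser (S_x): P(|+x⟩) = |⟨+x|ψ⟩|² = 4/40.
After stage 1 the state is |+x⟩; P(|+z⟩) = |⟨+z|+x⟩|² = 1/2.
After stage 2 the state is |+z⟩; P(|+y⟩) = |⟨+y|+z⟩|² = 1/2.
Joint probability = 4/40 × 1/2 × 1/2 = 0.025.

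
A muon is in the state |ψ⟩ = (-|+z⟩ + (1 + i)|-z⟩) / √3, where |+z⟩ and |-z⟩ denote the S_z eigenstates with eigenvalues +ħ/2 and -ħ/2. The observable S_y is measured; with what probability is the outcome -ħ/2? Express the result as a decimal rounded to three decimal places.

|-y⟩ = (|+z⟩ - i|-z⟩)/√2, so ⟨-y|ψ⟩ = (-2 + i) / (√2·√3).
P = |-2 + i|² / 6 = 5/6.

0.833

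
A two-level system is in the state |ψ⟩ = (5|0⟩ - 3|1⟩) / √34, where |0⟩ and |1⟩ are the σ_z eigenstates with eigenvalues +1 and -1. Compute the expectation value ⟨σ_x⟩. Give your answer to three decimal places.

⟨σ_x⟩ = 2 Re(a* b)/(|a|²+|b|²) with a = 5, b = -3.
a* b = -15, so ⟨σ_x⟩ = -30/34.

-0.882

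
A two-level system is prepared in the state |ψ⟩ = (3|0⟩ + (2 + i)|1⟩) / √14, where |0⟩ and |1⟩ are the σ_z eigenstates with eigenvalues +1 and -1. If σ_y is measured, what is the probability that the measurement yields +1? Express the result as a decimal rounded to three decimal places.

0.714

|+y⟩ = (|0⟩ + i|1⟩)/√2, so ⟨+y|ψ⟩ = (4 - 2i) / (√2·√14).
P = |4 - 2i|² / 28 = 20/28.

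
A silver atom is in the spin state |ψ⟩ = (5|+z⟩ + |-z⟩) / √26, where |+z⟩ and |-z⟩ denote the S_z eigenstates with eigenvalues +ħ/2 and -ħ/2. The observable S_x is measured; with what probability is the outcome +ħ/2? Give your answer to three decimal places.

|+x⟩ = (|+z⟩ + |-z⟩)/√2, so ⟨+x|ψ⟩ = (6) / (√2·√26).
P = |6|² / 52 = 36/52.

0.692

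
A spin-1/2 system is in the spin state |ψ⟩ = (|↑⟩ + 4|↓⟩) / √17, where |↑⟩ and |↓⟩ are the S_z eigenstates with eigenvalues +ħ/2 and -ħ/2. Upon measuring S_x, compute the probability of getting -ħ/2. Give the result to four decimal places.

0.2647

|-x⟩ = (|↑⟩ - |↓⟩)/√2, so ⟨-x|ψ⟩ = (-3) / (√2·√17).
P = |-3|² / 34 = 9/34.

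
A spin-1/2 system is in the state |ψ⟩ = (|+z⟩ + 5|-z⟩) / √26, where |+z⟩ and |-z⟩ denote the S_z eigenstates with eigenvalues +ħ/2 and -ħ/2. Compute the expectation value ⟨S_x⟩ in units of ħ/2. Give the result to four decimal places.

⟨σ_x⟩ = 2 Re(a* b)/(|a|²+|b|²) with a = 1, b = 5.
a* b = 5, so ⟨σ_x⟩ = 10/26.
⟨S_x⟩ = (ħ/2)·⟨σ_x⟩.

0.3846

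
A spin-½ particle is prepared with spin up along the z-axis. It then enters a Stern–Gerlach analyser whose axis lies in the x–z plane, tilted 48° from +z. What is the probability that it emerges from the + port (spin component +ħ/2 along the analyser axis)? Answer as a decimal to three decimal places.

For spin-½, the probability of finding spin-up along an axis at angle θ to the initial spin direction is cos²(θ/2); spin-down is sin²(θ/2).
θ = 48°, so P = cos²(24°) ≈ 0.835.

0.835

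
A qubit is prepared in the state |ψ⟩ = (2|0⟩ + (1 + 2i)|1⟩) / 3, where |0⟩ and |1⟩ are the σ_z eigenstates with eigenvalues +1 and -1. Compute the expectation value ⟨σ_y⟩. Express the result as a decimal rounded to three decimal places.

⟨σ_y⟩ = 2 Im(a* b)/(|a|²+|b|²) with a = 2, b = (1 + 2i).
a* b = (2 + 4i), so ⟨σ_y⟩ = 8/9.

0.889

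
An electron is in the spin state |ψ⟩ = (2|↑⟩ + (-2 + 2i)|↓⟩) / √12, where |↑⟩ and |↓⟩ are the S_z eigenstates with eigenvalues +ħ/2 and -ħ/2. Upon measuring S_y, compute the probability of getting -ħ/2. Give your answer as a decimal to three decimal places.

|-y⟩ = (|↑⟩ - i|↓⟩)/√2, so ⟨-y|ψ⟩ = (-2i) / (√2·√12).
P = |-2i|² / 24 = 4/24.

0.167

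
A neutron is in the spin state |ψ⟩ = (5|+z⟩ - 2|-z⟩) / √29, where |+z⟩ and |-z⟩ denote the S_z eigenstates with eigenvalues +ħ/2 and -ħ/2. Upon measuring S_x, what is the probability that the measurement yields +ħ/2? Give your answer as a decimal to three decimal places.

|+x⟩ = (|+z⟩ + |-z⟩)/√2, so ⟨+x|ψ⟩ = (3) / (√2·√29).
P = |3|² / 58 = 9/58.

0.155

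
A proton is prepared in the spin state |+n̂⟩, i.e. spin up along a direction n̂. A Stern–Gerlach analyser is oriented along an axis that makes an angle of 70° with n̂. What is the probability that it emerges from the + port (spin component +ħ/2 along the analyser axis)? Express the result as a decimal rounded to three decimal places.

0.671

For spin-½, the probability of finding spin-up along an axis at angle θ to the initial spin direction is cos²(θ/2); spin-down is sin²(θ/2).
θ = 70°, so P = cos²(35°) ≈ 0.671.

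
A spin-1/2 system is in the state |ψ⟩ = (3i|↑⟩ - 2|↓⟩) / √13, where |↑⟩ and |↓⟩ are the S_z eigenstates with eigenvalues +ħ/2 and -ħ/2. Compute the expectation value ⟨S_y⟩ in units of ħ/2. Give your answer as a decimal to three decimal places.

0.923

⟨σ_y⟩ = 2 Im(a* b)/(|a|²+|b|²) with a = 3i, b = -2.
a* b = 6i, so ⟨σ_y⟩ = 12/13.
⟨S_y⟩ = (ħ/2)·⟨σ_y⟩.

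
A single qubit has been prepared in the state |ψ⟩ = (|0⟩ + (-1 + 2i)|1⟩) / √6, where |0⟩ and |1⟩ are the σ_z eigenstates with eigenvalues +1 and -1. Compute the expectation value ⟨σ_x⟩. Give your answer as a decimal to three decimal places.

-0.333

⟨σ_x⟩ = 2 Re(a* b)/(|a|²+|b|²) with a = 1, b = (-1 + 2i).
a* b = (-1 + 2i), so ⟨σ_x⟩ = -2/6.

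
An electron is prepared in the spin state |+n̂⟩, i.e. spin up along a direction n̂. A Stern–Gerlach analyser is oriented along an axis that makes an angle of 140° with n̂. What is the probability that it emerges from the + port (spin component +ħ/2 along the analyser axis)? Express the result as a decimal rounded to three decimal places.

0.117

For spin-½, the probability of finding spin-up along an axis at angle θ to the initial spin direction is cos²(θ/2); spin-down is sin²(θ/2).
θ = 140°, so P = cos²(70°) ≈ 0.117.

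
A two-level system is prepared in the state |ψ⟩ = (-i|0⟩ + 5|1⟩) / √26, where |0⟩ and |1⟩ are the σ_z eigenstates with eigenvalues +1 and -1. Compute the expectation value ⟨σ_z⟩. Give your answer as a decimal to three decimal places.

-0.923

⟨σ_z⟩ = |a|² - |b|² divided by |a|²+|b|², with a, b the |0⟩, |1⟩ amplitudes.
= (1 - 25)/26 = -24/26.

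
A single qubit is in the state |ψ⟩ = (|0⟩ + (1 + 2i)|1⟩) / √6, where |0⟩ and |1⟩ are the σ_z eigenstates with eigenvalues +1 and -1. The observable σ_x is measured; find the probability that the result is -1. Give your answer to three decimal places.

0.333

|-x⟩ = (|0⟩ - |1⟩)/√2, so ⟨-x|ψ⟩ = (-2i) / (√2·√6).
P = |-2i|² / 12 = 4/12.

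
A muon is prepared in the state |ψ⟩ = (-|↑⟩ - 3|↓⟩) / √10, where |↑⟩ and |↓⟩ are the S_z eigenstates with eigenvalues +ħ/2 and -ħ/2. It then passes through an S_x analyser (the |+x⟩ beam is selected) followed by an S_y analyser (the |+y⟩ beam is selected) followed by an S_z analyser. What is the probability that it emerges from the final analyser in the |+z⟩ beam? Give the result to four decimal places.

0.2000

First analyser (S_x): P(|+x⟩) = |⟨+x|ψ⟩|² = 16/20.
After stage 1 the state is |+x⟩; P(|+y⟩) = |⟨+y|+x⟩|² = 1/2.
After stage 2 the state is |+y⟩; P(|+z⟩) = |⟨+z|+y⟩|² = 1/2.
Joint probability = 16/20 × 1/2 × 1/2 = 0.2000.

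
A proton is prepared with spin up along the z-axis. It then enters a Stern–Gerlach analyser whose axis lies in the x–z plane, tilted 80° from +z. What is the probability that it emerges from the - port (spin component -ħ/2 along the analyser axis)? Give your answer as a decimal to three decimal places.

0.413

For spin-½, the probability of finding spin-up along an axis at angle θ to the initial spin direction is cos²(θ/2); spin-down is sin²(θ/2).
θ = 80°, so P = sin²(40°) ≈ 0.413.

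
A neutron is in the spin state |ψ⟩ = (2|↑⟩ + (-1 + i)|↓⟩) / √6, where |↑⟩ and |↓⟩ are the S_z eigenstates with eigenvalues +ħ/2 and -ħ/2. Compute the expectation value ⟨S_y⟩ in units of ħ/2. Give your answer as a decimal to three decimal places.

0.667

⟨σ_y⟩ = 2 Im(a* b)/(|a|²+|b|²) with a = 2, b = (-1 + i).
a* b = (-2 + 2i), so ⟨σ_y⟩ = 4/6.
⟨S_y⟩ = (ħ/2)·⟨σ_y⟩.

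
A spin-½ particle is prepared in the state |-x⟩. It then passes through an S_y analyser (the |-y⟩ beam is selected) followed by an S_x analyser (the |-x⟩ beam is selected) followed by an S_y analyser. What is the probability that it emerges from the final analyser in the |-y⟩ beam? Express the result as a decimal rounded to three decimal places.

First analyser (S_y): from |-x⟩, P(|-y⟩) = 1/2.
After stage 1 the state is |-y⟩; P(|-x⟩) = |⟨-x|-y⟩|² = 1/2.
After stage 2 the state is |-x⟩; P(|-y⟩) = |⟨-y|-x⟩|² = 1/2.
Joint probability = 1/2 × 1/2 × 1/2 = 0.125.

0.125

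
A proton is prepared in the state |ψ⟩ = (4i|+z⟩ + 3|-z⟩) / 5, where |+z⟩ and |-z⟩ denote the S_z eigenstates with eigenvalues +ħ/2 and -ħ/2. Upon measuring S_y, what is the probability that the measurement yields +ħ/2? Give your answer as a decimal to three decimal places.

0.020

|+y⟩ = (|+z⟩ + i|-z⟩)/√2, so ⟨+y|ψ⟩ = (i) / (√2·5).
P = |i|² / 50 = 1/50.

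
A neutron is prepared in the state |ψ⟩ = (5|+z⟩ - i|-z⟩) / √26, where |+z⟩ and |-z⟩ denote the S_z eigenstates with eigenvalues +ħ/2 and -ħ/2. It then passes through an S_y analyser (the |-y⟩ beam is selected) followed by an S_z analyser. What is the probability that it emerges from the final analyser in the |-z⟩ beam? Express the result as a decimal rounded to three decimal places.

First analyser (S_y): P(|-y⟩) = |⟨-y|ψ⟩|² = 36/52.
After stage 1 the state is |-y⟩; P(|-z⟩) = |⟨-z|-y⟩|² = 1/2.
Joint probability = 36/52 × 1/2 = 0.346.

0.346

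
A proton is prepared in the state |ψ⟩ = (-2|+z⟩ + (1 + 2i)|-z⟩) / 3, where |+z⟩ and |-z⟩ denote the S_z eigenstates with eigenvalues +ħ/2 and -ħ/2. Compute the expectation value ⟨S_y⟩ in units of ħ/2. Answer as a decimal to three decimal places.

⟨σ_y⟩ = 2 Im(a* b)/(|a|²+|b|²) with a = -2, b = (1 + 2i).
a* b = (-2 - 4i), so ⟨σ_y⟩ = -8/9.
⟨S_y⟩ = (ħ/2)·⟨σ_y⟩.

-0.889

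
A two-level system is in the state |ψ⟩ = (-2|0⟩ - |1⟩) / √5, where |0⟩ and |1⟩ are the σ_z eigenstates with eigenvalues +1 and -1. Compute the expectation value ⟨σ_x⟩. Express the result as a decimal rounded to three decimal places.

0.800

⟨σ_x⟩ = 2 Re(a* b)/(|a|²+|b|²) with a = -2, b = -1.
a* b = 2, so ⟨σ_x⟩ = 4/5.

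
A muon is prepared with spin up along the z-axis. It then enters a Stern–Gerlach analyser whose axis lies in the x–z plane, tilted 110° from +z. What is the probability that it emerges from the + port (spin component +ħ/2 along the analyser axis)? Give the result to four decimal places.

0.3290

For spin-½, the probability of finding spin-up along an axis at angle θ to the initial spin direction is cos²(θ/2); spin-down is sin²(θ/2).
θ = 110°, so P = cos²(55°) ≈ 0.3290.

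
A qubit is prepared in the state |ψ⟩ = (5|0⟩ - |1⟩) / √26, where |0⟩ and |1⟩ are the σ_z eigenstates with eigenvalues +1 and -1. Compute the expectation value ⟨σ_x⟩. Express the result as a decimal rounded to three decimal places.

⟨σ_x⟩ = 2 Re(a* b)/(|a|²+|b|²) with a = 5, b = -1.
a* b = -5, so ⟨σ_x⟩ = -10/26.

-0.385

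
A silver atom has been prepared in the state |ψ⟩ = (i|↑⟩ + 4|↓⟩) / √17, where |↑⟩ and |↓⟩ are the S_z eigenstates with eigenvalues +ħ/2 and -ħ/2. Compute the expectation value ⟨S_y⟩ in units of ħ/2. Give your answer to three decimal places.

⟨σ_y⟩ = 2 Im(a* b)/(|a|²+|b|²) with a = i, b = 4.
a* b = -4i, so ⟨σ_y⟩ = -8/17.
⟨S_y⟩ = (ħ/2)·⟨σ_y⟩.

-0.471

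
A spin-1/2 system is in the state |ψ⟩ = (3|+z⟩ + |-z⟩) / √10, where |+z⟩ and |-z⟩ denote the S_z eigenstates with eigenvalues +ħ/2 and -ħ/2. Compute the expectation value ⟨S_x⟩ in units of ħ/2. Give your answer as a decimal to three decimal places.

0.600

⟨σ_x⟩ = 2 Re(a* b)/(|a|²+|b|²) with a = 3, b = 1.
a* b = 3, so ⟨σ_x⟩ = 6/10.
⟨S_x⟩ = (ħ/2)·⟨σ_x⟩.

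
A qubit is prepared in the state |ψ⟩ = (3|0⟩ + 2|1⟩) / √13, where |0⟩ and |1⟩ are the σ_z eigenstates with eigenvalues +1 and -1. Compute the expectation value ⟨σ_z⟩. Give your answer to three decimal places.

⟨σ_z⟩ = |a|² - |b|² divided by |a|²+|b|², with a, b the |0⟩, |1⟩ amplitudes.
= (9 - 4)/13 = 5/13.

0.385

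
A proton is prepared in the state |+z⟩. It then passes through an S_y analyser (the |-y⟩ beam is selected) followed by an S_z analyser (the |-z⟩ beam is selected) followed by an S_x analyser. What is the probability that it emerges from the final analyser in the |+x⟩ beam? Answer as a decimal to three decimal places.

0.125

First analyser (S_y): from |+z⟩, P(|-y⟩) = 1/2.
After stage 1 the state is |-y⟩; P(|-z⟩) = |⟨-z|-y⟩|² = 1/2.
After stage 2 the state is |-z⟩; P(|+x⟩) = |⟨+x|-z⟩|² = 1/2.
Joint probability = 1/2 × 1/2 × 1/2 = 0.125.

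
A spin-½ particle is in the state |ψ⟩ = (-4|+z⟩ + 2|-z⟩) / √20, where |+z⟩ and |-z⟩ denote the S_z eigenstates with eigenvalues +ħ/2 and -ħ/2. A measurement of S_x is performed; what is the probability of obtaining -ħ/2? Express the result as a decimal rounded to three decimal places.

0.900

|-x⟩ = (|+z⟩ - |-z⟩)/√2, so ⟨-x|ψ⟩ = (-6) / (√2·√20).
P = |-6|² / 40 = 36/40.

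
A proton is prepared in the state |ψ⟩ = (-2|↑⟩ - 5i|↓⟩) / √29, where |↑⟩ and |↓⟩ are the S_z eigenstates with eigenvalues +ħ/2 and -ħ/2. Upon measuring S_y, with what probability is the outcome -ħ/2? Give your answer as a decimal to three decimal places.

|-y⟩ = (|↑⟩ - i|↓⟩)/√2, so ⟨-y|ψ⟩ = (3) / (√2·√29).
P = |3|² / 58 = 9/58.

0.155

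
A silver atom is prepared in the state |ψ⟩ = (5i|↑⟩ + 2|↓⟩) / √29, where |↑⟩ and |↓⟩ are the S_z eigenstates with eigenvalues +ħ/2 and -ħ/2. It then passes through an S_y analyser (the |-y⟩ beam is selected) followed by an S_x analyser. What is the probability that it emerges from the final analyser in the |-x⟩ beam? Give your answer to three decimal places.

0.422

First analyser (S_y): P(|-y⟩) = |⟨-y|ψ⟩|² = 49/58.
After stage 1 the state is |-y⟩; P(|-x⟩) = |⟨-x|-y⟩|² = 1/2.
Joint probability = 49/58 × 1/2 = 0.422.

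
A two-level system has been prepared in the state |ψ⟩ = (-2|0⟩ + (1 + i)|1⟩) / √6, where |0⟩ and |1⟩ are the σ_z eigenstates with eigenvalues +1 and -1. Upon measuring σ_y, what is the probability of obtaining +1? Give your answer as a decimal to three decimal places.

0.167

|+y⟩ = (|0⟩ + i|1⟩)/√2, so ⟨+y|ψ⟩ = (-1 - i) / (√2·√6).
P = |-1 - i|² / 12 = 2/12.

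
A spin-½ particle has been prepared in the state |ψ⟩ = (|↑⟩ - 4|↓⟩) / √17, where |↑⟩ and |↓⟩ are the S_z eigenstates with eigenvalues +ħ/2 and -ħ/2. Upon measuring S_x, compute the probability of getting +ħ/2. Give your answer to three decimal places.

0.265

|+x⟩ = (|↑⟩ + |↓⟩)/√2, so ⟨+x|ψ⟩ = (-3) / (√2·√17).
P = |-3|² / 34 = 9/34.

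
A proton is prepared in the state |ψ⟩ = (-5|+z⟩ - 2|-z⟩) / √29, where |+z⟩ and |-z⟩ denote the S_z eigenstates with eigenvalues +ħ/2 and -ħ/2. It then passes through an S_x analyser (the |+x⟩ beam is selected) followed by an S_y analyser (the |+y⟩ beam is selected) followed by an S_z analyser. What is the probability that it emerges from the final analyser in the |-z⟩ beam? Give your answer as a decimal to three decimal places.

First analyser (S_x): P(|+x⟩) = |⟨+x|ψ⟩|² = 49/58.
After stage 1 the state is |+x⟩; P(|+y⟩) = |⟨+y|+x⟩|² = 1/2.
After stage 2 the state is |+y⟩; P(|-z⟩) = |⟨-z|+y⟩|² = 1/2.
Joint probability = 49/58 × 1/2 × 1/2 = 0.211.

0.211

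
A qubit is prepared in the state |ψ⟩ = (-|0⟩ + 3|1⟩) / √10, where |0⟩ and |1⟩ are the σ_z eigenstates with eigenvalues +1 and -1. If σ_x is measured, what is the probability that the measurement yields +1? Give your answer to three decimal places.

0.200

|+x⟩ = (|0⟩ + |1⟩)/√2, so ⟨+x|ψ⟩ = (2) / (√2·√10).
P = |2|² / 20 = 4/20.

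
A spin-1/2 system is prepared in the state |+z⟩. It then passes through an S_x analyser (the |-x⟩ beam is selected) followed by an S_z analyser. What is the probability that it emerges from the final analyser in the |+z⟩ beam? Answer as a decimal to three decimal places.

First analyser (S_x): from |+z⟩, P(|-x⟩) = 1/2.
After stage 1 the state is |-x⟩; P(|+z⟩) = |⟨+z|-x⟩|² = 1/2.
Joint probability = 1/2 × 1/2 = 0.250.

0.250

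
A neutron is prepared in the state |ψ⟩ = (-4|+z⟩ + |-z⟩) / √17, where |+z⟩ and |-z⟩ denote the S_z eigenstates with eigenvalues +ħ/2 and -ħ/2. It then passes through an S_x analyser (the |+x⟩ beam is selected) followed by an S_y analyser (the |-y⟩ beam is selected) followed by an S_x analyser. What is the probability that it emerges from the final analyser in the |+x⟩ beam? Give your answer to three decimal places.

First analyser (S_x): P(|+x⟩) = |⟨+x|ψ⟩|² = 9/34.
After stage 1 the state is |+x⟩; P(|-y⟩) = |⟨-y|+x⟩|² = 1/2.
After stage 2 the state is |-y⟩; P(|+x⟩) = |⟨+x|-y⟩|² = 1/2.
Joint probability = 9/34 × 1/2 × 1/2 = 0.066.

0.066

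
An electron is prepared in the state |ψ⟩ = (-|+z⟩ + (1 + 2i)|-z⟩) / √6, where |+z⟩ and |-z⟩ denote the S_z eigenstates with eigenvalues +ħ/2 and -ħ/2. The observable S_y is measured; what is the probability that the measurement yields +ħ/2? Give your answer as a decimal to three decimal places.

|+y⟩ = (|+z⟩ + i|-z⟩)/√2, so ⟨+y|ψ⟩ = (1 - i) / (√2·√6).
P = |1 - i|² / 12 = 2/12.

0.167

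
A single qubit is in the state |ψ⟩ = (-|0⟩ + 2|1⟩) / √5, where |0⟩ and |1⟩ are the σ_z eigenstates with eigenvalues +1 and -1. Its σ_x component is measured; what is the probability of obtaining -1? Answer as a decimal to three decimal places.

0.900

|-x⟩ = (|0⟩ - |1⟩)/√2, so ⟨-x|ψ⟩ = (-3) / (√2·√5).
P = |-3|² / 10 = 9/10.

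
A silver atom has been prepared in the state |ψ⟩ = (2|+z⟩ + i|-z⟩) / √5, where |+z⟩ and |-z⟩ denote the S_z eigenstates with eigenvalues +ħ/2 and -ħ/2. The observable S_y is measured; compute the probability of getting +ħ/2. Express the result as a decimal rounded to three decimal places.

|+y⟩ = (|+z⟩ + i|-z⟩)/√2, so ⟨+y|ψ⟩ = (3) / (√2·√5).
P = |3|² / 10 = 9/10.

0.900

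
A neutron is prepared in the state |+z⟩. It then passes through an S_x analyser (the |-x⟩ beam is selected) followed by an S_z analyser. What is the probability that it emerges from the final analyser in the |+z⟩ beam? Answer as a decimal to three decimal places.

First analyser (S_x): from |+z⟩, P(|-x⟩) = 1/2.
After stage 1 the state is |-x⟩; P(|+z⟩) = |⟨+z|-x⟩|² = 1/2.
Joint probability = 1/2 × 1/2 = 0.250.

0.250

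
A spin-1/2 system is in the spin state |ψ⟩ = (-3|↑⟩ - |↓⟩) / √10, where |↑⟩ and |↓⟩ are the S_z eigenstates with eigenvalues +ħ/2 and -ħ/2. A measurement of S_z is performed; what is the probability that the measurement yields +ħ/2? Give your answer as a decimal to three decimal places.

0.900

The +ħ/2 outcome corresponds to |↑⟩. Its amplitude in |ψ⟩ is -3/√10.
P = |-3|² / 10 = 9/10.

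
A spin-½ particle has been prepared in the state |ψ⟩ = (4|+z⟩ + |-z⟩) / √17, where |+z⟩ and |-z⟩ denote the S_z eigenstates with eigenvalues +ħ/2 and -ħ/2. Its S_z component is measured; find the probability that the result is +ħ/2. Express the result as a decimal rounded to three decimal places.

0.941

The +ħ/2 outcome corresponds to |+z⟩. Its amplitude in |ψ⟩ is 4/√17.
P = |4|² / 17 = 16/17.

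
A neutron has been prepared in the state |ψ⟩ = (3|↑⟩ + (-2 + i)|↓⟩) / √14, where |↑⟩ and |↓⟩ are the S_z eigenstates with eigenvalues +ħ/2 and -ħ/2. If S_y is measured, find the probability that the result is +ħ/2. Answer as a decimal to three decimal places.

|+y⟩ = (|↑⟩ + i|↓⟩)/√2, so ⟨+y|ψ⟩ = (4 + 2i) / (√2·√14).
P = |4 + 2i|² / 28 = 20/28.

0.714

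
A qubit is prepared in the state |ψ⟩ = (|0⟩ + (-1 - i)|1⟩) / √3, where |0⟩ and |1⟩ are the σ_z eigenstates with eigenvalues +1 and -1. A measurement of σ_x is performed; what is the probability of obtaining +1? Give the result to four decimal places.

0.1667

|+x⟩ = (|0⟩ + |1⟩)/√2, so ⟨+x|ψ⟩ = (-i) / (√2·√3).
P = |-i|² / 6 = 1/6.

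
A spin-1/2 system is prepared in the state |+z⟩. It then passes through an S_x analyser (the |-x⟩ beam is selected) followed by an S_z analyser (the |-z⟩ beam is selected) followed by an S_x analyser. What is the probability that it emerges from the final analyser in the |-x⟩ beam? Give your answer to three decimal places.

First analyser (S_x): from |+z⟩, P(|-x⟩) = 1/2.
After stage 1 the state is |-x⟩; P(|-z⟩) = |⟨-z|-x⟩|² = 1/2.
After stage 2 the state is |-z⟩; P(|-x⟩) = |⟨-x|-z⟩|² = 1/2.
Joint probability = 1/2 × 1/2 × 1/2 = 0.125.

0.125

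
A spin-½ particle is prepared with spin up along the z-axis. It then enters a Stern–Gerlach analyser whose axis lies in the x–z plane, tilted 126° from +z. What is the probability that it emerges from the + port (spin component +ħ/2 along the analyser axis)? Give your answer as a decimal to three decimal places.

0.206

For spin-½, the probability of finding spin-up along an axis at angle θ to the initial spin direction is cos²(θ/2); spin-down is sin²(θ/2).
θ = 126°, so P = cos²(63°) ≈ 0.206.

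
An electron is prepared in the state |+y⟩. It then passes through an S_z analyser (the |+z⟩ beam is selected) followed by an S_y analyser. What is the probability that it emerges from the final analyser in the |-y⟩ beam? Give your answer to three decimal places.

0.250

First analyser (S_z): from |+y⟩, P(|+z⟩) = 1/2.
After stage 1 the state is |+z⟩; P(|-y⟩) = |⟨-y|+z⟩|² = 1/2.
Joint probability = 1/2 × 1/2 = 0.250.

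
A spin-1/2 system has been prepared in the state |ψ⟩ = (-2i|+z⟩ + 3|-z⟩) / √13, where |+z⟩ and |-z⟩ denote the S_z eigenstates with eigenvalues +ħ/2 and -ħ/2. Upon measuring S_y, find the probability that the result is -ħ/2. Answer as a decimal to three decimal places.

|-y⟩ = (|+z⟩ - i|-z⟩)/√2, so ⟨-y|ψ⟩ = (i) / (√2·√13).
P = |i|² / 26 = 1/26.

0.038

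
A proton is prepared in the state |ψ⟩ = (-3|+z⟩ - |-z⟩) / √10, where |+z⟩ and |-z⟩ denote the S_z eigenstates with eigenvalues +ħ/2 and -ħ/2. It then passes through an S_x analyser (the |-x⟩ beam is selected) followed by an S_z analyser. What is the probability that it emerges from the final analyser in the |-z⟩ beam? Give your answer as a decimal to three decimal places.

0.100

First analyser (S_x): P(|-x⟩) = |⟨-x|ψ⟩|² = 4/20.
After stage 1 the state is |-x⟩; P(|-z⟩) = |⟨-z|-x⟩|² = 1/2.
Joint probability = 4/20 × 1/2 = 0.100.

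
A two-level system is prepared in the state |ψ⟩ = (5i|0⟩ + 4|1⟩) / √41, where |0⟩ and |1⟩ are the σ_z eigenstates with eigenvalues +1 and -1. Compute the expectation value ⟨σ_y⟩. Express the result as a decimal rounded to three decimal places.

⟨σ_y⟩ = 2 Im(a* b)/(|a|²+|b|²) with a = 5i, b = 4.
a* b = -20i, so ⟨σ_y⟩ = -40/41.

-0.976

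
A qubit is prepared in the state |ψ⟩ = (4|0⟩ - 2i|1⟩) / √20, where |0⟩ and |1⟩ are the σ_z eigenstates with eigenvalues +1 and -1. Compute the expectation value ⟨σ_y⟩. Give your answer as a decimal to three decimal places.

⟨σ_y⟩ = 2 Im(a* b)/(|a|²+|b|²) with a = 4, b = -2i.
a* b = -8i, so ⟨σ_y⟩ = -16/20.

-0.800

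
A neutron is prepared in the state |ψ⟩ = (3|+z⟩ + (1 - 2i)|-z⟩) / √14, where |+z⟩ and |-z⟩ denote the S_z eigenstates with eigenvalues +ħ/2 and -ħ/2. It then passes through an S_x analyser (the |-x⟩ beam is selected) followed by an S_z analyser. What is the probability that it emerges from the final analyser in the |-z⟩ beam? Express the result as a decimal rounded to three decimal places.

0.143

First analyser (S_x): P(|-x⟩) = |⟨-x|ψ⟩|² = 8/28.
After stage 1 the state is |-x⟩; P(|-z⟩) = |⟨-z|-x⟩|² = 1/2.
Joint probability = 8/28 × 1/2 = 0.143.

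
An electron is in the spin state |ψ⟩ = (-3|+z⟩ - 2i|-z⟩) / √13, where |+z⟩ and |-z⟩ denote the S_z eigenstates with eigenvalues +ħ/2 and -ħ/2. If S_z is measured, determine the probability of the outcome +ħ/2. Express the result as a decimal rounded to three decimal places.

The +ħ/2 outcome corresponds to |+z⟩. Its amplitude in |ψ⟩ is -3/√13.
P = |-3|² / 13 = 9/13.

0.692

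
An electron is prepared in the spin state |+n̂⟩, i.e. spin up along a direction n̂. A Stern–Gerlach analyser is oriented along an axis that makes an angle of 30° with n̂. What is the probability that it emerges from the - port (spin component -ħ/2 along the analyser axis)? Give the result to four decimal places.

0.0670

For spin-½, the probability of finding spin-up along an axis at angle θ to the initial spin direction is cos²(θ/2); spin-down is sin²(θ/2).
θ = 30°, so P = sin²(15°) ≈ 0.0670.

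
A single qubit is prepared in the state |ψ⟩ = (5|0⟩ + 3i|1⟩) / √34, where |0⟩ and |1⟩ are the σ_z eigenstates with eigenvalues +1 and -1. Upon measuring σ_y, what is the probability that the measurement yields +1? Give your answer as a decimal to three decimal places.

0.941

|+y⟩ = (|0⟩ + i|1⟩)/√2, so ⟨+y|ψ⟩ = (8) / (√2·√34).
P = |8|² / 68 = 64/68.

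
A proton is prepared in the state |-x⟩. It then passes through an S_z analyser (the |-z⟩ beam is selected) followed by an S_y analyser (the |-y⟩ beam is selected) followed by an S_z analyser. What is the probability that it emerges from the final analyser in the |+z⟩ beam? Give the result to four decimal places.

0.1250

First analyser (S_z): from |-x⟩, P(|-z⟩) = 1/2.
After stage 1 the state is |-z⟩; P(|-y⟩) = |⟨-y|-z⟩|² = 1/2.
After stage 2 the state is |-y⟩; P(|+z⟩) = |⟨+z|-y⟩|² = 1/2.
Joint probability = 1/2 × 1/2 × 1/2 = 0.1250.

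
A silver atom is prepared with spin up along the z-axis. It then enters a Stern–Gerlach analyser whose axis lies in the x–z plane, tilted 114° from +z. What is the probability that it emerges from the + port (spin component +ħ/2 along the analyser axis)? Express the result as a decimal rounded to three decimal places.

For spin-½, the probability of finding spin-up along an axis at angle θ to the initial spin direction is cos²(θ/2); spin-down is sin²(θ/2).
θ = 114°, so P = cos²(57°) ≈ 0.297.

0.297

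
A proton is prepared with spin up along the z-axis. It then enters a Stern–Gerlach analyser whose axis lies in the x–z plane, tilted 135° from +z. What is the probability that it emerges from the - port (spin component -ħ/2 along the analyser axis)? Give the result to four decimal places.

For spin-½, the probability of finding spin-up along an axis at angle θ to the initial spin direction is cos²(θ/2); spin-down is sin²(θ/2).
θ = 135°, so P = sin²(67.5°) ≈ 0.8536.

0.8536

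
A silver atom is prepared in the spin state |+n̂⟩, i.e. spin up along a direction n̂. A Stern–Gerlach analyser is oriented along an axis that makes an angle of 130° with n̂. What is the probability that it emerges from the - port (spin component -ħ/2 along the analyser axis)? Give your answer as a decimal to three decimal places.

0.821

For spin-½, the probability of finding spin-up along an axis at angle θ to the initial spin direction is cos²(θ/2); spin-down is sin²(θ/2).
θ = 130°, so P = sin²(65°) ≈ 0.821.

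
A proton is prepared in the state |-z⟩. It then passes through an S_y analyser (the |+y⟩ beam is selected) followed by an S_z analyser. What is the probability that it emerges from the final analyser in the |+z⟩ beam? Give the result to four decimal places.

First analyser (S_y): from |-z⟩, P(|+y⟩) = 1/2.
After stage 1 the state is |+y⟩; P(|+z⟩) = |⟨+z|+y⟩|² = 1/2.
Joint probability = 1/2 × 1/2 = 0.2500.

0.2500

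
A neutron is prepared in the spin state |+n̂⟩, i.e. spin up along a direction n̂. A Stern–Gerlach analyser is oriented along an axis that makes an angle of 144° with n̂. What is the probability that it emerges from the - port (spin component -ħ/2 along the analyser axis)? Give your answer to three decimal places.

For spin-½, the probability of finding spin-up along an axis at angle θ to the initial spin direction is cos²(θ/2); spin-down is sin²(θ/2).
θ = 144°, so P = sin²(72°) ≈ 0.905.

0.905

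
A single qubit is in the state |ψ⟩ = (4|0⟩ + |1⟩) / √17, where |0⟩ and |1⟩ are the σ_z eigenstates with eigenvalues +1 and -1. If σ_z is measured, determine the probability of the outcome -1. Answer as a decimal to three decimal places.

0.059

The -1 outcome corresponds to |1⟩. Its amplitude in |ψ⟩ is 1/√17.
P = |1|² / 17 = 1/17.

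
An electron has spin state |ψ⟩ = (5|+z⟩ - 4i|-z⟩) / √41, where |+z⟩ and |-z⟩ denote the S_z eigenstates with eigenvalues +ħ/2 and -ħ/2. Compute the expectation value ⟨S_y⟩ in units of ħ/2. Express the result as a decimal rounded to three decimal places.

-0.976

⟨σ_y⟩ = 2 Im(a* b)/(|a|²+|b|²) with a = 5, b = -4i.
a* b = -20i, so ⟨σ_y⟩ = -40/41.
⟨S_y⟩ = (ħ/2)·⟨σ_y⟩.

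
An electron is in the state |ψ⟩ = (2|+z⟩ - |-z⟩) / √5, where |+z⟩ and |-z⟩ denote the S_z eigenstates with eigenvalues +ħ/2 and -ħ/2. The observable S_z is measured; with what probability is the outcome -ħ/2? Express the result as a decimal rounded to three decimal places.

The -ħ/2 outcome corresponds to |-z⟩. Its amplitude in |ψ⟩ is -1/√5.
P = |-1|² / 5 = 1/5.

0.200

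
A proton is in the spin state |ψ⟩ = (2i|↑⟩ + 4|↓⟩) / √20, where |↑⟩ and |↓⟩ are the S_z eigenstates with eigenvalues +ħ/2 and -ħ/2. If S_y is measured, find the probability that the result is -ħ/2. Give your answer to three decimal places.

0.900

|-y⟩ = (|↑⟩ - i|↓⟩)/√2, so ⟨-y|ψ⟩ = (6i) / (√2·√20).
P = |6i|² / 40 = 36/40.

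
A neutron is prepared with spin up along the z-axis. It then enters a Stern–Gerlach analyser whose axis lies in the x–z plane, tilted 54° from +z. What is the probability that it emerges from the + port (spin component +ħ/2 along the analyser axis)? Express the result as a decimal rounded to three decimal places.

For spin-½, the probability of finding spin-up along an axis at angle θ to the initial spin direction is cos²(θ/2); spin-down is sin²(θ/2).
θ = 54°, so P = cos²(27°) ≈ 0.794.

0.794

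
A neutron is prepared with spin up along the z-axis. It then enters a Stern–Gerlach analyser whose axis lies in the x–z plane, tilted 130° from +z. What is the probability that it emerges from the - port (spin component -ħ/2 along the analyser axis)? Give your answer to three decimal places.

For spin-½, the probability of finding spin-up along an axis at angle θ to the initial spin direction is cos²(θ/2); spin-down is sin²(θ/2).
θ = 130°, so P = sin²(65°) ≈ 0.821.

0.821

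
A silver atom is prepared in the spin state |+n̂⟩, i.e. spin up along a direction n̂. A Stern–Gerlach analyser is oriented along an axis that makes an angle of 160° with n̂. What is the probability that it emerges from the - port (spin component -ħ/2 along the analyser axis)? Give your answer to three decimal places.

0.970

For spin-½, the probability of finding spin-up along an axis at angle θ to the initial spin direction is cos²(θ/2); spin-down is sin²(θ/2).
θ = 160°, so P = sin²(80°) ≈ 0.970.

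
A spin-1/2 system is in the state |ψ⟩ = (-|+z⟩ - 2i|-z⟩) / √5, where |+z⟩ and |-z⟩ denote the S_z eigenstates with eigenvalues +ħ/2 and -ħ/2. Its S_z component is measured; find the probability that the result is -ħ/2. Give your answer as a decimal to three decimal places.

The -ħ/2 outcome corresponds to |-z⟩. Its amplitude in |ψ⟩ is -2i/√5.
P = |-2i|² / 5 = 4/5.

0.800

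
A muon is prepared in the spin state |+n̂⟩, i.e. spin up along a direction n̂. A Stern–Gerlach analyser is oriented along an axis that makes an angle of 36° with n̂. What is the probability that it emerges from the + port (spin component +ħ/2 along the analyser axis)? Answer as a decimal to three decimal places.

0.905

For spin-½, the probability of finding spin-up along an axis at angle θ to the initial spin direction is cos²(θ/2); spin-down is sin²(θ/2).
θ = 36°, so P = cos²(18°) ≈ 0.905.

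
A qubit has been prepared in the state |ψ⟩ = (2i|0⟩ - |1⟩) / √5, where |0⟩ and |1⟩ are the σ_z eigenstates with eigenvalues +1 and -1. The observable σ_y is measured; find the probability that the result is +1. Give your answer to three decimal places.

0.900

|+y⟩ = (|0⟩ + i|1⟩)/√2, so ⟨+y|ψ⟩ = (3i) / (√2·√5).
P = |3i|² / 10 = 9/10.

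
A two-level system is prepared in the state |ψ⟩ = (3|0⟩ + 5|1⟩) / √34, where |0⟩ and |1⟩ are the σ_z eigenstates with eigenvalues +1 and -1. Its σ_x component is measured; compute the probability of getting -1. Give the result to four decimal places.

|-x⟩ = (|0⟩ - |1⟩)/√2, so ⟨-x|ψ⟩ = (-2) / (√2·√34).
P = |-2|² / 68 = 4/68.

0.0588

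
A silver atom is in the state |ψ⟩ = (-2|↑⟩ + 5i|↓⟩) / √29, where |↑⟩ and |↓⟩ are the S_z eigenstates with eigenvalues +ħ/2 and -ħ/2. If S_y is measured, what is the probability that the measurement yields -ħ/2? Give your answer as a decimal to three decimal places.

0.845

|-y⟩ = (|↑⟩ - i|↓⟩)/√2, so ⟨-y|ψ⟩ = (-7) / (√2·√29).
P = |-7|² / 58 = 49/58.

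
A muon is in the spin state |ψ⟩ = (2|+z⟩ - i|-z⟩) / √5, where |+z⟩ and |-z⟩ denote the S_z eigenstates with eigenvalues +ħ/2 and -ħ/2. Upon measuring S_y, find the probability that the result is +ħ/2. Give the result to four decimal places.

0.1000

|+y⟩ = (|+z⟩ + i|-z⟩)/√2, so ⟨+y|ψ⟩ = (1) / (√2·√5).
P = |1|² / 10 = 1/10.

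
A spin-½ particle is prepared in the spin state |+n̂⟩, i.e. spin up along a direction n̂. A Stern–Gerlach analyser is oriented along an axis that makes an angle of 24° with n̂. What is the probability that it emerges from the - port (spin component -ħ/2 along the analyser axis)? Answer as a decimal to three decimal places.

0.043

For spin-½, the probability of finding spin-up along an axis at angle θ to the initial spin direction is cos²(θ/2); spin-down is sin²(θ/2).
θ = 24°, so P = sin²(12°) ≈ 0.043.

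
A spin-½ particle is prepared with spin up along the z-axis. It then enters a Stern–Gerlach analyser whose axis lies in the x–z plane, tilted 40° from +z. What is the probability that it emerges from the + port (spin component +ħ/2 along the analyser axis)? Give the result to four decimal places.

0.8830

For spin-½, the probability of finding spin-up along an axis at angle θ to the initial spin direction is cos²(θ/2); spin-down is sin²(θ/2).
θ = 40°, so P = cos²(20°) ≈ 0.8830.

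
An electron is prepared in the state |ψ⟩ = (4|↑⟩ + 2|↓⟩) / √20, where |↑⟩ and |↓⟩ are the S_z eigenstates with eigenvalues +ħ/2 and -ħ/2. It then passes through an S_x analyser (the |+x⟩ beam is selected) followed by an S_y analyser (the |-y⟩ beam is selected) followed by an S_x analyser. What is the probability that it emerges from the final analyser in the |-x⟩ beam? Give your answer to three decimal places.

0.225

First analyser (S_x): P(|+x⟩) = |⟨+x|ψ⟩|² = 36/40.
After stage 1 the state is |+x⟩; P(|-y⟩) = |⟨-y|+x⟩|² = 1/2.
After stage 2 the state is |-y⟩; P(|-x⟩) = |⟨-x|-y⟩|² = 1/2.
Joint probability = 36/40 × 1/2 × 1/2 = 0.225.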